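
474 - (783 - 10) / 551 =260401 / 551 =472.60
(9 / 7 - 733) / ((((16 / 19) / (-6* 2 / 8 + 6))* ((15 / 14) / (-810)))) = 11824137 / 4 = 2956034.25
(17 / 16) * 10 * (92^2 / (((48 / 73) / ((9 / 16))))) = 9847335 / 128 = 76932.30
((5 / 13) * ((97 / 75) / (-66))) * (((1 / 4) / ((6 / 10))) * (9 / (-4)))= 97 / 13728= 0.01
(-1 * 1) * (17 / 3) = -5.67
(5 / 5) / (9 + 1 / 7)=7 / 64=0.11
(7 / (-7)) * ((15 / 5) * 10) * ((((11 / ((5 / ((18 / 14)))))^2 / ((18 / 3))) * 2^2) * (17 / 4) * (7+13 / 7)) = -10330254 / 1715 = -6023.47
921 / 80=11.51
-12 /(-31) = 12 /31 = 0.39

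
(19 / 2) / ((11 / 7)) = 133 / 22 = 6.05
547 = 547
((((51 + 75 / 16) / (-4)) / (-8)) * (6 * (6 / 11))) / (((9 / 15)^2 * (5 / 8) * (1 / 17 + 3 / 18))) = 20655 / 184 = 112.26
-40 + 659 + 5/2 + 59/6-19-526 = 259/3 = 86.33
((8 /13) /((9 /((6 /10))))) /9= 8 /1755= 0.00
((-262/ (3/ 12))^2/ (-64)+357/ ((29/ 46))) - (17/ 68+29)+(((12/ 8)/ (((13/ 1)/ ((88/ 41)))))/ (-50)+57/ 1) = -25607579581/ 1545700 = -16566.98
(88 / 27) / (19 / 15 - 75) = -220 / 4977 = -0.04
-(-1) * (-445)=-445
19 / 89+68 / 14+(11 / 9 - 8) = -9572 / 5607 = -1.71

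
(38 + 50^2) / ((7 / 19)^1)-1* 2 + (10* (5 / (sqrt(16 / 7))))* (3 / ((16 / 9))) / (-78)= 48208 / 7-225* sqrt(7) / 832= 6886.14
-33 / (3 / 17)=-187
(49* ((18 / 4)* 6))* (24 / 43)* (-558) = -17717616 / 43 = -412037.58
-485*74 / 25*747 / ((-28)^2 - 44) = -72459 / 50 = -1449.18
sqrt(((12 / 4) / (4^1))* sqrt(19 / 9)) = 19^(1 / 4) / 2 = 1.04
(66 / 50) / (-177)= -0.01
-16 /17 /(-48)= 1 /51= 0.02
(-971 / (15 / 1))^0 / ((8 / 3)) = 3 / 8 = 0.38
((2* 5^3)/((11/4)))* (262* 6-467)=100454.55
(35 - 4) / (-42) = -31 / 42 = -0.74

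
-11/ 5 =-2.20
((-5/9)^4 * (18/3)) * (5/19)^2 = 31250/789507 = 0.04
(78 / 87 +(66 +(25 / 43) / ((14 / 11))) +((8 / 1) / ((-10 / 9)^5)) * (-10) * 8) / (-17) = -4858419143 / 185491250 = -26.19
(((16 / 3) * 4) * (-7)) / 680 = -56 / 255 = -0.22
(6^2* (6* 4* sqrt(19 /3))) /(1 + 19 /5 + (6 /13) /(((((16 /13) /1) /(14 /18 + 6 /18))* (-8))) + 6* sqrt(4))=138240* sqrt(57) /8039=129.83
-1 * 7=-7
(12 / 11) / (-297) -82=-89302 / 1089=-82.00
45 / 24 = 15 / 8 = 1.88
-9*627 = -5643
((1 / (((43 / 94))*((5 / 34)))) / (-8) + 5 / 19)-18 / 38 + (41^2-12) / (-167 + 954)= 334643 / 6429790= 0.05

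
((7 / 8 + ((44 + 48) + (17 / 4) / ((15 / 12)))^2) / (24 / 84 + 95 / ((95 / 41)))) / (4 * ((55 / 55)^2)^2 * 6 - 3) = 1820407 / 173400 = 10.50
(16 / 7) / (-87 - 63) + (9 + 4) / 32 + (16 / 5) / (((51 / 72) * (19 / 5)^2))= 72569953 / 103101600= 0.70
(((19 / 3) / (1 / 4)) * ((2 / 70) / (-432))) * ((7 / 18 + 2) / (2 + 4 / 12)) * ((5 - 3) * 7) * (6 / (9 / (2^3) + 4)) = -3268 / 116235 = -0.03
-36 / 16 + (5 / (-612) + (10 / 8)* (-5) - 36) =-27239 / 612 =-44.51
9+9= 18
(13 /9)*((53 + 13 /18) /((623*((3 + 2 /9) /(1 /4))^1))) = 0.01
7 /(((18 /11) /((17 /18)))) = 4.04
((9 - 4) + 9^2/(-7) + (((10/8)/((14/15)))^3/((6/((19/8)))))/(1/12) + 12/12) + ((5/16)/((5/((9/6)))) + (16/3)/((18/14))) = 191205299/18966528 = 10.08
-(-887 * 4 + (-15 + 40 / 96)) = 42751 / 12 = 3562.58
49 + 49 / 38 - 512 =-17545 / 38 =-461.71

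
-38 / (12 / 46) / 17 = -437 / 51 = -8.57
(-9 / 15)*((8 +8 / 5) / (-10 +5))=144 / 125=1.15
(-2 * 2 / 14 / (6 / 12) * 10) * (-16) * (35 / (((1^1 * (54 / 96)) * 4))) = 12800 / 9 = 1422.22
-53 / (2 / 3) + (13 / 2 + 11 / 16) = -1157 / 16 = -72.31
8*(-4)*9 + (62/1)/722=-103937/361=-287.91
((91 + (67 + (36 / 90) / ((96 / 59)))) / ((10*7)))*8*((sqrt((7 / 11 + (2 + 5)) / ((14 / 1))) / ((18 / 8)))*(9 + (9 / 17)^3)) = 17242466*sqrt(66) / 2579325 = 54.31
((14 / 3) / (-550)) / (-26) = 0.00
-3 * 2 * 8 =-48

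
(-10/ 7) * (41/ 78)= -205/ 273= -0.75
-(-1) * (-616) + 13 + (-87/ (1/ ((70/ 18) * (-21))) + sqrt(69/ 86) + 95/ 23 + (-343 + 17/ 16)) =sqrt(5934)/ 86 + 2268423/ 368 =6165.09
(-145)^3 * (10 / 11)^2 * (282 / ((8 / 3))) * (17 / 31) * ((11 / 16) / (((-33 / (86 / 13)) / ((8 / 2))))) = 7855620684375 / 97526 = 80548988.83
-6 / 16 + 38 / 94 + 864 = 324875 / 376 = 864.03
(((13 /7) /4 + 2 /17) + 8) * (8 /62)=4085 /3689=1.11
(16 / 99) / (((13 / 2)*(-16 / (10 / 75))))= -0.00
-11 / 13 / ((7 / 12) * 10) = -66 / 455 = -0.15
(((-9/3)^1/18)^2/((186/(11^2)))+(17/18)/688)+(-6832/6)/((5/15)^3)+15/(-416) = -115076821805/3743064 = -30744.02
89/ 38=2.34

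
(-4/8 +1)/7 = 1/14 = 0.07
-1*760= -760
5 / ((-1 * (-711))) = 5 / 711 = 0.01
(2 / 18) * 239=26.56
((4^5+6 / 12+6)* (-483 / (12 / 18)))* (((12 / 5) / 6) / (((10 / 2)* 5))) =-2986389 / 250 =-11945.56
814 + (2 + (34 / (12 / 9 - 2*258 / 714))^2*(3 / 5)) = 158972763 / 59405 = 2676.08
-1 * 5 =-5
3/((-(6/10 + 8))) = -15/43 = -0.35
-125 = -125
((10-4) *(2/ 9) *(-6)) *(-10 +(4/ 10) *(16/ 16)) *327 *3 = 376704/ 5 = 75340.80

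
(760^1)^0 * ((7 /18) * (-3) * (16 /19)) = -56 /57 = -0.98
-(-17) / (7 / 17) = 289 / 7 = 41.29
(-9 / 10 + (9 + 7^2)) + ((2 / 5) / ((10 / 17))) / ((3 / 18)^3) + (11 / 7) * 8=75793 / 350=216.55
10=10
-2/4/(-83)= 1/166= 0.01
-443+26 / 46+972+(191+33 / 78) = 431151 / 598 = 720.99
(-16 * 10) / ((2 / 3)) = -240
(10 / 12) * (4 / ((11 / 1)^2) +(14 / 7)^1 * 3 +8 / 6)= 6685 / 1089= 6.14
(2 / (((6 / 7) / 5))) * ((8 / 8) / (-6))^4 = 35 / 3888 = 0.01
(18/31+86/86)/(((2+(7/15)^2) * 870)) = 0.00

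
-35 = -35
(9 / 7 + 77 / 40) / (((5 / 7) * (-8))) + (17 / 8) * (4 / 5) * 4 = 6.24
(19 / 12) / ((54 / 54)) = 19 / 12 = 1.58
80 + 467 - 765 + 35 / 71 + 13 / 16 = -246165 / 1136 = -216.69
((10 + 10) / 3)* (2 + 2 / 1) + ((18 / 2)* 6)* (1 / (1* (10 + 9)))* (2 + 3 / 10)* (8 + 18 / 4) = 12355 / 114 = 108.38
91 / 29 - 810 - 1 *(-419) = -11248 / 29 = -387.86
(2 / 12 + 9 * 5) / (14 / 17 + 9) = 4607 / 1002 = 4.60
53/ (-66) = -53/ 66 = -0.80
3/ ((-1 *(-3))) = 1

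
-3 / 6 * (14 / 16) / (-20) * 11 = 77 / 320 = 0.24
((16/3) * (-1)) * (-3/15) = 16/15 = 1.07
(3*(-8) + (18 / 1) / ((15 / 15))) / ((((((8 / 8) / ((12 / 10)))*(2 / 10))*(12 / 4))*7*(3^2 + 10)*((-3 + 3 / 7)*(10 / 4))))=0.01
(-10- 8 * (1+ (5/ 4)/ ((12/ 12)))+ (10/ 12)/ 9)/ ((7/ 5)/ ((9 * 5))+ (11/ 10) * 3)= -37675/ 4497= -8.38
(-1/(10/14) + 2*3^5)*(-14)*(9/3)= -101766/5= -20353.20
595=595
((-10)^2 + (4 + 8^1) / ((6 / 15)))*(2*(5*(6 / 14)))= 557.14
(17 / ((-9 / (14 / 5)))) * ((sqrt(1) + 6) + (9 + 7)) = -121.64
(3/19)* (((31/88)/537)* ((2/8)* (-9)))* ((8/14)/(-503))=279/1053793048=0.00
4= 4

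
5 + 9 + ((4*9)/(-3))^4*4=82958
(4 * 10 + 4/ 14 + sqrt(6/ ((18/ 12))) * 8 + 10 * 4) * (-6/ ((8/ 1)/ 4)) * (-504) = 145584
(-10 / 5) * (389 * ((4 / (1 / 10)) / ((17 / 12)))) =-373440 / 17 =-21967.06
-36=-36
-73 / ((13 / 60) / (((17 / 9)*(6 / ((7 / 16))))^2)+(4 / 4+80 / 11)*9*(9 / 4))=-4752732160 / 10906742301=-0.44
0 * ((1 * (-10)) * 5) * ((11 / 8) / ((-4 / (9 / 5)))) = 0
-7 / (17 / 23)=-161 / 17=-9.47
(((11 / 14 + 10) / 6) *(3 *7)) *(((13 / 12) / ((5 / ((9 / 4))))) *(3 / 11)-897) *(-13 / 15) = 516428003 / 17600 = 29342.50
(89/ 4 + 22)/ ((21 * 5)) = 0.42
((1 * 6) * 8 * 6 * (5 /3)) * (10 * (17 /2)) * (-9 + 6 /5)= -318240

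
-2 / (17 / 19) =-38 / 17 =-2.24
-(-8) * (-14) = -112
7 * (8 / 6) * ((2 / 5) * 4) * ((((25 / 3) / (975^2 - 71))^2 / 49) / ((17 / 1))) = 0.00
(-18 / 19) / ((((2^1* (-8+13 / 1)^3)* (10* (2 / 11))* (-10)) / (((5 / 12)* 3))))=0.00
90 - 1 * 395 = -305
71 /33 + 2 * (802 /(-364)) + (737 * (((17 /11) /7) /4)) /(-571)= -15955879 /6858852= -2.33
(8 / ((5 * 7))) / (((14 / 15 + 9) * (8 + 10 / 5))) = 12 / 5215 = 0.00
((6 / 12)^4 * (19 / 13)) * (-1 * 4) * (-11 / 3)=209 / 156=1.34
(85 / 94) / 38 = 85 / 3572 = 0.02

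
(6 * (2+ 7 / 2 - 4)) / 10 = 9 / 10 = 0.90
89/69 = 1.29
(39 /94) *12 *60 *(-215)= -3018600 /47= -64225.53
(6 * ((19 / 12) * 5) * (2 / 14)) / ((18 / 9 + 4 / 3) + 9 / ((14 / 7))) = 285 / 329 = 0.87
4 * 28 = 112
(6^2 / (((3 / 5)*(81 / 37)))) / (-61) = -740 / 1647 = -0.45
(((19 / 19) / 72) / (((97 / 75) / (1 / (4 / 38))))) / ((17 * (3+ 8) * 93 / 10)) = 2375 / 40486248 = 0.00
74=74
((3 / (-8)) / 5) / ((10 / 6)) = -9 / 200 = -0.04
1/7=0.14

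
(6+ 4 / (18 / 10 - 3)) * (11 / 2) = 44 / 3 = 14.67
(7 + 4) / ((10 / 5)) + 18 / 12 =7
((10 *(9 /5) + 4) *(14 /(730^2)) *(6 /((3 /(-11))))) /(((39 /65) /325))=-110110 /15987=-6.89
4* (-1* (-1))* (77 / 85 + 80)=27508 / 85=323.62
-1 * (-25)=25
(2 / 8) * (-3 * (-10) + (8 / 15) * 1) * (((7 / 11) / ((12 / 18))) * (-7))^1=-11221 / 220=-51.00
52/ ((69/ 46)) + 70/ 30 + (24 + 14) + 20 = 95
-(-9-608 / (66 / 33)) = 313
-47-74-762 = -883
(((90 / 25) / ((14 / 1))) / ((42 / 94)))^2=19881 / 60025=0.33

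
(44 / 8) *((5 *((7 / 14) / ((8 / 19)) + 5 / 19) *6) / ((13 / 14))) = 509355 / 1976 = 257.77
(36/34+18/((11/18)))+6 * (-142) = -153618/187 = -821.49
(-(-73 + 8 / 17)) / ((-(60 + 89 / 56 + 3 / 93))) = -1.18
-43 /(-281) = 43 /281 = 0.15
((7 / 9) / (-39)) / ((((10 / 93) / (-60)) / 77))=33418 / 39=856.87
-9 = -9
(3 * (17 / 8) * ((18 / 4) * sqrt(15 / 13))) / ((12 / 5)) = 765 * sqrt(195) / 832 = 12.84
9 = 9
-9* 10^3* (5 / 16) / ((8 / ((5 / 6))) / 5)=-46875 / 32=-1464.84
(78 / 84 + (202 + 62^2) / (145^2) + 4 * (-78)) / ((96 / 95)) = -1738637389 / 5651520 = -307.64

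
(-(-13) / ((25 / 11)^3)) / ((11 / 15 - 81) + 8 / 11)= -570999 / 41012500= -0.01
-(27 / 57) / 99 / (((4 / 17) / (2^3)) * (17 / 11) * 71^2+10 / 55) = -2 / 95855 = -0.00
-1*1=-1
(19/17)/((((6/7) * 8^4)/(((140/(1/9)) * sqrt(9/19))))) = 2205 * sqrt(19)/34816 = 0.28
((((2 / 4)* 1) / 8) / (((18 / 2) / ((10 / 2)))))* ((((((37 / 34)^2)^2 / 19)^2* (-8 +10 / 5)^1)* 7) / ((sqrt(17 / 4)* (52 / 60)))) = -0.00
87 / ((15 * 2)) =29 / 10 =2.90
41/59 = 0.69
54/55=0.98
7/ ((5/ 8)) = 56/ 5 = 11.20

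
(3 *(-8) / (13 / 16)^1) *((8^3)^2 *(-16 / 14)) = 805306368 / 91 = 8849520.53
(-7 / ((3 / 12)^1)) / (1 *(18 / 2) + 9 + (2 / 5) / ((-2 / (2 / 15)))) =-525 / 337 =-1.56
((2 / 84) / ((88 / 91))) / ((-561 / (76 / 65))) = -0.00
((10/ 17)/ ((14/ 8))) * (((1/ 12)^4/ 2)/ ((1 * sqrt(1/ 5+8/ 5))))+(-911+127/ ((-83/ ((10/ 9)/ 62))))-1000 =-44253662/ 23157+5 * sqrt(5)/ 1850688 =-1911.03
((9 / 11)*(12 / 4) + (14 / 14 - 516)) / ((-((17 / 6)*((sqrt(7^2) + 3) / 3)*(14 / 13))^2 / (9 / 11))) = 347303619 / 85674050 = 4.05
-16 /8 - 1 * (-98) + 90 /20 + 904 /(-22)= 1307 /22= 59.41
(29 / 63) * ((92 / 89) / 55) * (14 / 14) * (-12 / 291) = -10672 / 29913345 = -0.00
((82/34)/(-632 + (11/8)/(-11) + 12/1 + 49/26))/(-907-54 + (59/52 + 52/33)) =7317024/1797437101825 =0.00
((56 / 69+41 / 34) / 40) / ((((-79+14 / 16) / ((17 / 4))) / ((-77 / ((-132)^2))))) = 33131 / 2732400000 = 0.00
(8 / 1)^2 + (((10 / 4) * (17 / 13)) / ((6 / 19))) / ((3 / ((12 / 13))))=34063 / 507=67.19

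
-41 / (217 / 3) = -0.57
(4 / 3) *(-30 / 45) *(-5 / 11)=0.40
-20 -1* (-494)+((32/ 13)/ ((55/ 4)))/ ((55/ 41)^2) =1025417918/ 2162875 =474.10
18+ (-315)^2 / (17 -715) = -86661 / 698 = -124.16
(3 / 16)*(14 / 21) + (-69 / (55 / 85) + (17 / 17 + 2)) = -9109 / 88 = -103.51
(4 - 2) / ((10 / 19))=19 / 5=3.80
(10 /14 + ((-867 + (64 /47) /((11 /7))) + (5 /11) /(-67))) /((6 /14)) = -209842429 /103917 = -2019.33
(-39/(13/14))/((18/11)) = -77/3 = -25.67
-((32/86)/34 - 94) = 68706/731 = 93.99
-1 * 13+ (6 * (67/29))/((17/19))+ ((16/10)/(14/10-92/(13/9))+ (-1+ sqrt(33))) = 2928792/1996157+ sqrt(33) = 7.21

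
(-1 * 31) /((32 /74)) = -1147 /16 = -71.69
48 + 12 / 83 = 3996 / 83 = 48.14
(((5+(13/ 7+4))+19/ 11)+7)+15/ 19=29807/ 1463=20.37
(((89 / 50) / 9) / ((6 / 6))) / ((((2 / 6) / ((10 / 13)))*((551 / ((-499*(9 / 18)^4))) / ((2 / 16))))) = -44411 / 13752960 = -0.00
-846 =-846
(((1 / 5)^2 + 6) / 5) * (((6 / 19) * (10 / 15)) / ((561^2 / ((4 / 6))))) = 1208 / 2242387125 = 0.00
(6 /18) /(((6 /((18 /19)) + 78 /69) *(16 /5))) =23 /1648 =0.01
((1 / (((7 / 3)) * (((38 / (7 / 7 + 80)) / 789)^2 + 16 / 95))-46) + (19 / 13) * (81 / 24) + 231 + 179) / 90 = 4418233270143487 / 1070431389452880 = 4.13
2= 2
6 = 6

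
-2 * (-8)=16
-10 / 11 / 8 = -5 / 44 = -0.11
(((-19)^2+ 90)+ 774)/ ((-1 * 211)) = -1225/ 211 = -5.81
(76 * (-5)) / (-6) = 190 / 3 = 63.33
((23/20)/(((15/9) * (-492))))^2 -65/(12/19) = -83041398413/806880000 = -102.92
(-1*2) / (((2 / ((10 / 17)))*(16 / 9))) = -0.33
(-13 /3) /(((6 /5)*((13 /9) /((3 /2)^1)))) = -15 /4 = -3.75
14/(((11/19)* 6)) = 133/33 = 4.03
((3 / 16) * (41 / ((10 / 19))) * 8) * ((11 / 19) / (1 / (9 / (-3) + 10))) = 473.55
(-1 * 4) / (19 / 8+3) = -32 / 43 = -0.74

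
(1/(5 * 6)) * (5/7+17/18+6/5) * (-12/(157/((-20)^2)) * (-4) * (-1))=-115264/9891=-11.65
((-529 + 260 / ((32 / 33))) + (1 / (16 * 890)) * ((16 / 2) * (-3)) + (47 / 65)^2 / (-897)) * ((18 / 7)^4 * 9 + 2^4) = -494366714668124 / 4627679511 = -106828.21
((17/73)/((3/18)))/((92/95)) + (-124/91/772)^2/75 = 112086281087413/77685391342650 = 1.44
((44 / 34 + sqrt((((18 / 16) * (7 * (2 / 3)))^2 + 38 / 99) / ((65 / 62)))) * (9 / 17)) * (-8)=-27.35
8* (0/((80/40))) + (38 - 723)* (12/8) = -2055/2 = -1027.50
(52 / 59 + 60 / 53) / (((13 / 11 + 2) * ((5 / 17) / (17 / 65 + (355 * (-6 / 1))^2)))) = 347199358786984 / 35569625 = 9761119.46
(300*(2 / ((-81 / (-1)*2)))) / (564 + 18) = 50 / 7857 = 0.01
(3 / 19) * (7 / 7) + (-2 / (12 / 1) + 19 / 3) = 721 / 114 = 6.32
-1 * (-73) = 73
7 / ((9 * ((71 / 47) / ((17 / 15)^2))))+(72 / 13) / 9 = 2386253 / 1869075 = 1.28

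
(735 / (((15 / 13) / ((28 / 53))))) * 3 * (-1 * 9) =-481572 / 53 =-9086.26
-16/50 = -8/25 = -0.32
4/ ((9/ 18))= 8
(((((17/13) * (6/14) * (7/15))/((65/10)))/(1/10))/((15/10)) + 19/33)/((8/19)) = 29811/14872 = 2.00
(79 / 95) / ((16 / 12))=237 / 380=0.62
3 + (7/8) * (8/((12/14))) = 67/6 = 11.17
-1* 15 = -15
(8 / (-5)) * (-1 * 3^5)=1944 / 5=388.80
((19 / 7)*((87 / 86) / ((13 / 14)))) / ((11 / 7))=11571 / 6149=1.88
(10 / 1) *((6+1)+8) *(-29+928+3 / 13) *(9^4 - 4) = 11497699500 / 13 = 884438423.08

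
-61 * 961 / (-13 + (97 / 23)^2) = -31010509 / 2532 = -12247.44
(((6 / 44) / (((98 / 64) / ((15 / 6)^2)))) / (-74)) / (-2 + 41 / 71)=10650 / 2014243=0.01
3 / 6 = 1 / 2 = 0.50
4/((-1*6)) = -2/3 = -0.67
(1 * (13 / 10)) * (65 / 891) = 169 / 1782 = 0.09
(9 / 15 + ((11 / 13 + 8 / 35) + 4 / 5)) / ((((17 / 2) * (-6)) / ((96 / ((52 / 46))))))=-414368 / 100555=-4.12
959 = 959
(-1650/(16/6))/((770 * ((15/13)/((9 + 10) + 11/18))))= -4589/336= -13.66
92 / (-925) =-0.10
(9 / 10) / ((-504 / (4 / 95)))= -0.00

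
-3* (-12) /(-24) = -3 /2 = -1.50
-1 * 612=-612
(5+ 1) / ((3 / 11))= 22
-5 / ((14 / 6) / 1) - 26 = -197 / 7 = -28.14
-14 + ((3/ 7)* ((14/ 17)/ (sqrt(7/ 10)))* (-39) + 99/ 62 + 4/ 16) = -234* sqrt(70)/ 119 -1507/ 124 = -28.61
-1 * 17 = -17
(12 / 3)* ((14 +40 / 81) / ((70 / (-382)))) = -896936 / 2835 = -316.38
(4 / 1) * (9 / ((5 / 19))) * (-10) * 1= -1368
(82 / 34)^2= 1681 / 289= 5.82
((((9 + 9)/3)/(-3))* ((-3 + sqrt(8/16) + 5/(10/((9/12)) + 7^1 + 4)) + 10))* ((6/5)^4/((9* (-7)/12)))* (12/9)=2304* sqrt(2)/4375 + 2423808/319375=8.33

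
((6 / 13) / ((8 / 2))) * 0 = 0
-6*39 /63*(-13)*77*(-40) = -148720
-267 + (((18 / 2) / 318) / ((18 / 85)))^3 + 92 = -45019790675 / 257259456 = -175.00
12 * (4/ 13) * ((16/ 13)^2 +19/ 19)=20400/ 2197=9.29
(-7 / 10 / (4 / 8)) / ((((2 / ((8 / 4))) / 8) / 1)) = -56 / 5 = -11.20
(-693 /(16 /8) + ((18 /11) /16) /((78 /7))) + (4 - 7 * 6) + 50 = -765315 /2288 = -334.49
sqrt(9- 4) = sqrt(5) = 2.24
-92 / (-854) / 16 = 23 / 3416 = 0.01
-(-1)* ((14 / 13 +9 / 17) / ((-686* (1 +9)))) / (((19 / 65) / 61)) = -21655 / 443156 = -0.05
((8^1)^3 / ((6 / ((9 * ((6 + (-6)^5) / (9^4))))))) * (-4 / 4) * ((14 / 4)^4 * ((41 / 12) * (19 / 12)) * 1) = 4844281610 / 6561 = 738345.01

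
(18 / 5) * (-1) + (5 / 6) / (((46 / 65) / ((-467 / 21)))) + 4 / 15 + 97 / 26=-1943129 / 75348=-25.79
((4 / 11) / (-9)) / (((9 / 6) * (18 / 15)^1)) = -20 / 891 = -0.02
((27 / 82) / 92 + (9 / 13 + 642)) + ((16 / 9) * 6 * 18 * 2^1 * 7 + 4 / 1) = 327040295 / 98072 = 3334.70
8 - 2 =6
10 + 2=12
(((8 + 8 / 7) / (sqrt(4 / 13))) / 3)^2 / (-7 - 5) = -3328 / 1323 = -2.52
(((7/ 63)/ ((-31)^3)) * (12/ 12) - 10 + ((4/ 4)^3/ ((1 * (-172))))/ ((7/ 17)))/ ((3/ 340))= -274780518895/ 242111457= -1134.93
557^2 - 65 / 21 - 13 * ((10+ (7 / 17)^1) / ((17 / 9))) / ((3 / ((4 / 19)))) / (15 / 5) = 35774572240 / 115311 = 310244.23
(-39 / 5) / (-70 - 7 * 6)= 39 / 560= 0.07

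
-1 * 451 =-451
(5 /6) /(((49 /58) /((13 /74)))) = 1885 /10878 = 0.17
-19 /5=-3.80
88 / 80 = 11 / 10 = 1.10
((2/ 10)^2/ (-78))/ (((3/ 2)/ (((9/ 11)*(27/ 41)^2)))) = -729/ 6009575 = -0.00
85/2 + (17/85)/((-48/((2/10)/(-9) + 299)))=222773/5400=41.25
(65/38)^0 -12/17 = 5/17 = 0.29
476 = 476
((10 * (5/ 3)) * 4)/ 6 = 100/ 9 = 11.11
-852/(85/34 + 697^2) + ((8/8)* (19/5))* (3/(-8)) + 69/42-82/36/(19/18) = -10037186263/5169034360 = -1.94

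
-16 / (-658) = 8 / 329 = 0.02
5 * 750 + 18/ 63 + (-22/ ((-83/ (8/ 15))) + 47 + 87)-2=33835352/ 8715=3882.43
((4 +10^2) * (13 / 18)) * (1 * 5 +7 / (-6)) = 7774 / 27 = 287.93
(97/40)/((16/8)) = 97/80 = 1.21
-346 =-346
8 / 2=4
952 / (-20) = -47.60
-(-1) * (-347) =-347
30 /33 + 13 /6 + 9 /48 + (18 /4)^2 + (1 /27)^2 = 3017021 /128304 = 23.51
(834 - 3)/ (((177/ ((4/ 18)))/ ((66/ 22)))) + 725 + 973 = 301100/ 177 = 1701.13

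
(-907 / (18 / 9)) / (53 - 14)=-907 / 78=-11.63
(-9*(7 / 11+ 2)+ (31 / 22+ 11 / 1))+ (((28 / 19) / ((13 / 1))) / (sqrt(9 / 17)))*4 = -249 / 22+ 112*sqrt(17) / 741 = -10.69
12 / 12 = 1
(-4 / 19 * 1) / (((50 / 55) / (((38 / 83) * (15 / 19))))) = -132 / 1577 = -0.08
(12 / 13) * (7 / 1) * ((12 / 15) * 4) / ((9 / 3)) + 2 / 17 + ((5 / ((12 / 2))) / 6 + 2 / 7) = 2070227 / 278460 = 7.43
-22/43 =-0.51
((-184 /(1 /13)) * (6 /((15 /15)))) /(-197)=14352 /197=72.85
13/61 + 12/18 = 161/183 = 0.88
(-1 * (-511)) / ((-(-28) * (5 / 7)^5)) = 1226911 / 12500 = 98.15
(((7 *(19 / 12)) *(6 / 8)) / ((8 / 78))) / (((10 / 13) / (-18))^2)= 44378.03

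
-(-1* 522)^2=-272484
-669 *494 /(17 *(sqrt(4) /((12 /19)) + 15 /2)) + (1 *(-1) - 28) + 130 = -1721.53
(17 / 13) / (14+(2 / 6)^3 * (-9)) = 51 / 533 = 0.10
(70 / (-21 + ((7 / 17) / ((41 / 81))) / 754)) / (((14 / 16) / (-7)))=42043040 / 1576533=26.67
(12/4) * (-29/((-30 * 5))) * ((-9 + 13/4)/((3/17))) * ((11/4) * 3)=-124729/800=-155.91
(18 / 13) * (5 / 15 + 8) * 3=450 / 13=34.62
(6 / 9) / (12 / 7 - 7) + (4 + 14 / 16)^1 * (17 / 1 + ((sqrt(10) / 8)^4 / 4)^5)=84717825080057998034081 / 1023794296090880114688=82.75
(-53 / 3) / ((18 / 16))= -424 / 27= -15.70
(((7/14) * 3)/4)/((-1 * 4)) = -3/32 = -0.09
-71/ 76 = -0.93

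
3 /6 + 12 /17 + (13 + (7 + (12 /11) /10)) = 39859 /1870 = 21.31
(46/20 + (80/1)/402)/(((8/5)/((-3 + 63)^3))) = 22603500/67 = 337365.67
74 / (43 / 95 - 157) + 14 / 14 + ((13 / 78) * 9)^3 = 3.90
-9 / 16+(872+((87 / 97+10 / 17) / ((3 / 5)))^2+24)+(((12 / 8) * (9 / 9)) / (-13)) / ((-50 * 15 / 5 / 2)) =114732012638947 / 127258606800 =901.57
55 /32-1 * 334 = -10633 /32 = -332.28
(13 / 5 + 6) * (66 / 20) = 1419 / 50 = 28.38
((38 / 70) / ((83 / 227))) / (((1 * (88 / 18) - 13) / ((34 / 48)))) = -219963 / 1696520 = -0.13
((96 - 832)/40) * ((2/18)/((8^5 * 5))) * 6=-23/307200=-0.00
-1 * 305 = -305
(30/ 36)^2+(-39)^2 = 54781/ 36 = 1521.69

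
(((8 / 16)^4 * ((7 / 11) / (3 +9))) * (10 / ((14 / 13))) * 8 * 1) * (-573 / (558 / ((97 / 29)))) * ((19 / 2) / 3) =-22880845 / 8544096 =-2.68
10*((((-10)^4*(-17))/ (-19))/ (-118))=-850000/ 1121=-758.25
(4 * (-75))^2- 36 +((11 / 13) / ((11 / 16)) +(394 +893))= 1186279 / 13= 91252.23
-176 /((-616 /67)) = 134 /7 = 19.14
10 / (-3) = -10 / 3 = -3.33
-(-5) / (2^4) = 5 / 16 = 0.31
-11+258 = 247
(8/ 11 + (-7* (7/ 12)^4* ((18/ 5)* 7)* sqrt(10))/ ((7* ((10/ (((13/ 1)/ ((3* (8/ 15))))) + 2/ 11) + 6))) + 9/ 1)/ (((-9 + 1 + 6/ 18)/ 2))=-642/ 253 + 2403401* sqrt(10)/ 23404800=-2.21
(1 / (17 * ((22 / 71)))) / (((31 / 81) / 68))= 11502 / 341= 33.73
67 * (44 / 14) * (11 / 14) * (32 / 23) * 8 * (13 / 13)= 2075392 / 1127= 1841.52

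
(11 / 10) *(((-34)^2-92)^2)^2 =7049027442688 / 5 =1409805488537.60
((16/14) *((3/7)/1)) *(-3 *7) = -72/7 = -10.29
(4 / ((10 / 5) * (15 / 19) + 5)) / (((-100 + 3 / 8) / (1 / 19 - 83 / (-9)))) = -50752 / 896625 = -0.06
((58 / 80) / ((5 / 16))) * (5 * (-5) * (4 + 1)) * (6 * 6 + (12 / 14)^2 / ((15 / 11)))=-519216 / 49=-10596.24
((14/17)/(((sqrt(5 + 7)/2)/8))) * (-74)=-8288 * sqrt(3)/51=-281.48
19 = 19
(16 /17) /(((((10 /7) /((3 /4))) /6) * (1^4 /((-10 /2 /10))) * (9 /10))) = -28 /17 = -1.65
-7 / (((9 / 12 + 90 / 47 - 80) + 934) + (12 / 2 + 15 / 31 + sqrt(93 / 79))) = -16212495583004 / 1999110488815807 + 237759088 *sqrt(7347) / 1999110488815807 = -0.01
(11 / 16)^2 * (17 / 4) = 2057 / 1024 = 2.01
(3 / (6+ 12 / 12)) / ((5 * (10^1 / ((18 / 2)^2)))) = 243 / 350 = 0.69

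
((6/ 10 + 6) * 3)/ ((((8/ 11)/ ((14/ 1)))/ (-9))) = -68607/ 20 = -3430.35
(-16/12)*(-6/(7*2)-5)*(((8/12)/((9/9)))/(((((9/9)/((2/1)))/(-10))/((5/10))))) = -3040/63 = -48.25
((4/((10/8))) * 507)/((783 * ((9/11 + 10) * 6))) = 14872/465885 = 0.03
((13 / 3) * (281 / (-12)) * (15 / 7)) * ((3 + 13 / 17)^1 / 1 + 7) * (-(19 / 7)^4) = 145199096965 / 1142876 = 127047.11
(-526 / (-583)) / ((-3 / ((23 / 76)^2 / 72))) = -139127 / 363680064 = -0.00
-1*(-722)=722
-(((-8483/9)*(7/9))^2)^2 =-12433403502014191921/43046721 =-288835089251.38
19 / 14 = 1.36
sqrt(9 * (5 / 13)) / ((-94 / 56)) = -1.11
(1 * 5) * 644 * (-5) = -16100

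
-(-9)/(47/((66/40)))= 297/940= 0.32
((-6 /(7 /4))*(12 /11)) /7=-288 /539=-0.53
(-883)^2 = 779689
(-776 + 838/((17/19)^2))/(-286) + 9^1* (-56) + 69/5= -9226192/18785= -491.15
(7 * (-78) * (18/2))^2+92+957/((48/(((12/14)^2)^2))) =24147498.76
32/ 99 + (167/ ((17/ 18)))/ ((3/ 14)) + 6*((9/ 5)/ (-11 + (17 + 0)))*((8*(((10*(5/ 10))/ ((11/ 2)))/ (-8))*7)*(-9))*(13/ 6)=1048.86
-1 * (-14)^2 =-196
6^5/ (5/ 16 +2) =124416/ 37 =3362.59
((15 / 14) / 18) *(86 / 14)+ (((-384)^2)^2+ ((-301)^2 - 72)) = 21743362465.37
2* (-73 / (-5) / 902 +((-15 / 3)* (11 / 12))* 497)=-61639987 / 13530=-4555.80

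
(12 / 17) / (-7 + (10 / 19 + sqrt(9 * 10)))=3116 / 32793 + 1444 * sqrt(10) / 32793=0.23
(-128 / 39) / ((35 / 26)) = -256 / 105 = -2.44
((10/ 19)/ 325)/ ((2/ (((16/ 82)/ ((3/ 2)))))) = 16/ 151905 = 0.00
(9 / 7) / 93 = 0.01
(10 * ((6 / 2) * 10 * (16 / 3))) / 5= 320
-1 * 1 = -1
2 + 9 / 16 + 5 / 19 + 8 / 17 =17035 / 5168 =3.30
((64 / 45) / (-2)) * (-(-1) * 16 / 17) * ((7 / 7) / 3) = -512 / 2295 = -0.22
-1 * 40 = -40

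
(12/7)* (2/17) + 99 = 11805/119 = 99.20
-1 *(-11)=11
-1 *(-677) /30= 677 /30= 22.57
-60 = -60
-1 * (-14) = 14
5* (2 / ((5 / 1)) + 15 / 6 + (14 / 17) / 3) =1619 / 102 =15.87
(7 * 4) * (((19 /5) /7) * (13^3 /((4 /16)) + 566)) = 710904 /5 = 142180.80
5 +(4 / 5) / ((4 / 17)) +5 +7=102 / 5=20.40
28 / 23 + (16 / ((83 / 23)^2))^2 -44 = -45051284056 / 1091541383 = -41.27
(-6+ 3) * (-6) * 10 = 180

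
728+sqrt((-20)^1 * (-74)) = 2 * sqrt(370)+728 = 766.47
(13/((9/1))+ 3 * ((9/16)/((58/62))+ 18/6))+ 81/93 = 1698371/129456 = 13.12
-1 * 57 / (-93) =19 / 31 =0.61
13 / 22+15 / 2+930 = 10319 / 11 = 938.09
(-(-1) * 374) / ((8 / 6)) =561 / 2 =280.50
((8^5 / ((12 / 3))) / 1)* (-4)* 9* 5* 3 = -4423680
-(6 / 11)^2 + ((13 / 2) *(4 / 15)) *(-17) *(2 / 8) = -7.66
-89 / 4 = -22.25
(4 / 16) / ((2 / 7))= 7 / 8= 0.88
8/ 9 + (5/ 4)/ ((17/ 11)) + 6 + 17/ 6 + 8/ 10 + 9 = 62213/ 3060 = 20.33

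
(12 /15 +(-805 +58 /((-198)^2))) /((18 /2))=-78819497 /882090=-89.36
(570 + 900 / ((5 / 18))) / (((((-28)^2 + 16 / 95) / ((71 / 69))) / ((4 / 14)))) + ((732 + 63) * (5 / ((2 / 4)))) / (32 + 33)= 4823237735 / 38980032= 123.74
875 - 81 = 794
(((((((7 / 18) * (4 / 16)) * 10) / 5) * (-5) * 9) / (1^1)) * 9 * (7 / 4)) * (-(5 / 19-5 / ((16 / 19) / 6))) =-11851875 / 2432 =-4873.30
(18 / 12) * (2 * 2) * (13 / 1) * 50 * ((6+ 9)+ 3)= 70200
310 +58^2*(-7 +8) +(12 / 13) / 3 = 47766 / 13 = 3674.31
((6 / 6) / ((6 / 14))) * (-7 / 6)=-49 / 18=-2.72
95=95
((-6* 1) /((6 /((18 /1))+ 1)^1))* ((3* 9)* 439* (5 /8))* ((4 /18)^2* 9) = -59265 /4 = -14816.25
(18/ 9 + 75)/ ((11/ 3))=21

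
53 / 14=3.79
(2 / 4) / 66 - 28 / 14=-263 / 132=-1.99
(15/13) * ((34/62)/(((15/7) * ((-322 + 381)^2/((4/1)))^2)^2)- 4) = -4096569209160342652/887589995318120445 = -4.62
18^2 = 324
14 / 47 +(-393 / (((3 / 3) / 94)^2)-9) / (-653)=163219321 / 30691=5318.15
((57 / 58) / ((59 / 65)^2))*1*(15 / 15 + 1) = 240825 / 100949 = 2.39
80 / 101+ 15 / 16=2795 / 1616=1.73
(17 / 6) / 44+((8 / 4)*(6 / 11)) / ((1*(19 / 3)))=1187 / 5016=0.24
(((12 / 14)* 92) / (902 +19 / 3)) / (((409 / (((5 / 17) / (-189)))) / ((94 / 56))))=-2162 / 3899277165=-0.00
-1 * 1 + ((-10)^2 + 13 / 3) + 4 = 322 / 3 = 107.33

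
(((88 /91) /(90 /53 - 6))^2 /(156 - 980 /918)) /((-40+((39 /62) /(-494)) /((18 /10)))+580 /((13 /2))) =416024136 /62795240117155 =0.00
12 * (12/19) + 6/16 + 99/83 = 115395/12616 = 9.15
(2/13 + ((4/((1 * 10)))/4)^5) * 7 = 1400091/1300000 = 1.08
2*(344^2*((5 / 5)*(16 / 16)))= 236672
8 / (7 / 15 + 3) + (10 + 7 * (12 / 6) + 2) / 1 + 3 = 407 / 13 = 31.31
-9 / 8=-1.12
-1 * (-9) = 9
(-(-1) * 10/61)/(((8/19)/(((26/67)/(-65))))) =-19/8174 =-0.00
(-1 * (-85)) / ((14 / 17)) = 1445 / 14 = 103.21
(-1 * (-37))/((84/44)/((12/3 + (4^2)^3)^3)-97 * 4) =-28050847000000/294154827999979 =-0.10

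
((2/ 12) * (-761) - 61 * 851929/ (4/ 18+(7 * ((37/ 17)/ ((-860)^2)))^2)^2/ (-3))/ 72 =210393050264897389754896985417028919399/ 43184414451415422931659307630512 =4871967.19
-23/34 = -0.68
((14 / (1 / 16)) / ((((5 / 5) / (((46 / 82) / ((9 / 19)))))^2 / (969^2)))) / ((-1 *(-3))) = 4462887475424 / 45387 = 98329642.31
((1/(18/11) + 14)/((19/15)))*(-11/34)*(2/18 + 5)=-19.07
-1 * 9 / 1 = -9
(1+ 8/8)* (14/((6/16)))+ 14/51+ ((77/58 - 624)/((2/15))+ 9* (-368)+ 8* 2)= -15561253/1972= -7891.10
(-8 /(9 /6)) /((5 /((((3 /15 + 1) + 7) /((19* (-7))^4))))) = -0.00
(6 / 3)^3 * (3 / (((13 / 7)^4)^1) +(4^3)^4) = 3833392587032 / 28561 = 134217730.02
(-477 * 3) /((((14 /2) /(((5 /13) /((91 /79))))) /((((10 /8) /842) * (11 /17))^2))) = -1709866125 /27147184407616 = -0.00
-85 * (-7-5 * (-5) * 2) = -3655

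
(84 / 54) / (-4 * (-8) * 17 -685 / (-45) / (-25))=350 / 122263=0.00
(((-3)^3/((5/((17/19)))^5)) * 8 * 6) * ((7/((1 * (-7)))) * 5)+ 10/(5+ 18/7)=205856468866/82020779375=2.51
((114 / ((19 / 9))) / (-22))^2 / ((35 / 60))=8748 / 847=10.33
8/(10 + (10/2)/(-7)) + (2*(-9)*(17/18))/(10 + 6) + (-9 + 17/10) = -7.50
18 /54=1 /3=0.33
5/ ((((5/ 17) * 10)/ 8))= 68/ 5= 13.60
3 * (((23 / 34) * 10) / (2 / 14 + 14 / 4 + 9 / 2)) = 805 / 323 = 2.49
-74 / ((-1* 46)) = 1.61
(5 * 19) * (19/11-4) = -2375/11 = -215.91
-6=-6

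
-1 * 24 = -24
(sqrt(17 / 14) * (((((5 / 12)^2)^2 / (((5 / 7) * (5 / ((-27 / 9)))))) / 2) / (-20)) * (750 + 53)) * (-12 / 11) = -365 * sqrt(238) / 9216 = -0.61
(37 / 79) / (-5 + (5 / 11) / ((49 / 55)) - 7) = -1813 / 44477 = -0.04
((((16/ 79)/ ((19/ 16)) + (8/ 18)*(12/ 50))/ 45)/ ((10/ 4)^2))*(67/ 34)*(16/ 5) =66909952/ 10764984375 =0.01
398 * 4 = 1592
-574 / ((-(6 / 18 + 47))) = 861 / 71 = 12.13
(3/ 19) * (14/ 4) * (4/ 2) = 21/ 19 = 1.11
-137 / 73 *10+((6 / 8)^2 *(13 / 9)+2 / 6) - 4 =-75761 / 3504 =-21.62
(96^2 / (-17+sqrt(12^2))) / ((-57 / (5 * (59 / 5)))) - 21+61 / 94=1887.52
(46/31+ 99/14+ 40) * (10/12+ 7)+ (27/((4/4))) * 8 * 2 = 2115359/2604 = 812.35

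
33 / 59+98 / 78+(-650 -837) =-3417409 / 2301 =-1485.18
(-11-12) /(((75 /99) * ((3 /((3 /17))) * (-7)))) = 759 /2975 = 0.26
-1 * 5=-5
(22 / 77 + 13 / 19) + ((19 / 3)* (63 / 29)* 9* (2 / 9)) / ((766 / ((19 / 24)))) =11798515 / 11817848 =1.00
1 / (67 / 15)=15 / 67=0.22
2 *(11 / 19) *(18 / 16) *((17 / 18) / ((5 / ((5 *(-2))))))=-187 / 76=-2.46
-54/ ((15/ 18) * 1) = -324/ 5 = -64.80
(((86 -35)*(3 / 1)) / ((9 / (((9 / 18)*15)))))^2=65025 / 4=16256.25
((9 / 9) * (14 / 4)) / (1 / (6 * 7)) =147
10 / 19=0.53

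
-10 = -10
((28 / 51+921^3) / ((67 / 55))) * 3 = 2191350042145 / 1139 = 1923924532.17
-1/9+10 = 89/9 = 9.89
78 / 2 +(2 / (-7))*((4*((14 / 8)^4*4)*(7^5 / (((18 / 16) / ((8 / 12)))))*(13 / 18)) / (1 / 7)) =-524587414 / 243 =-2158795.94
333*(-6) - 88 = -2086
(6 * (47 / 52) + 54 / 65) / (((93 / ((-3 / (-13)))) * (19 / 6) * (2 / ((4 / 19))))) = 4878 / 9456395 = 0.00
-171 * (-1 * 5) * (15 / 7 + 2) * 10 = 247950 / 7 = 35421.43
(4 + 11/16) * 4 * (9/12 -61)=-18075/16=-1129.69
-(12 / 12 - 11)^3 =1000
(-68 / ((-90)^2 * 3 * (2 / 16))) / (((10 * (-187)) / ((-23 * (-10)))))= 184 / 66825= 0.00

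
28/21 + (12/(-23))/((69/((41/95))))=200528/150765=1.33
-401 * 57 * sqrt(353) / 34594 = -12.41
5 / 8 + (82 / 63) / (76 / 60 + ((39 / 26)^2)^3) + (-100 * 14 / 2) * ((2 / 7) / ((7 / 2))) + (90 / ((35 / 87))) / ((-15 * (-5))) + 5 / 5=-2675833697 / 51034200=-52.43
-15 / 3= -5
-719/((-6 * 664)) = 719/3984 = 0.18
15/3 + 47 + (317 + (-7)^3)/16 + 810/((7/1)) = 9301/56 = 166.09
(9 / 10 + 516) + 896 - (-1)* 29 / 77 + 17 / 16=8712329 / 6160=1414.34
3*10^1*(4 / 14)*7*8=480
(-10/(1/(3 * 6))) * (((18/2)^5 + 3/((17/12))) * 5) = -903482100/17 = -53146005.88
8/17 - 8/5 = -96/85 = -1.13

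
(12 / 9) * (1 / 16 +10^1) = 13.42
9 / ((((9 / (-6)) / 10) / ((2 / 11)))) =-120 / 11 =-10.91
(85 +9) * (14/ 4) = 329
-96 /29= -3.31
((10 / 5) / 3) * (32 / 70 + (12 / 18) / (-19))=1684 / 5985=0.28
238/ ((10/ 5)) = 119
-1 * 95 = -95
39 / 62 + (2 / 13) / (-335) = 169721 / 270010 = 0.63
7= 7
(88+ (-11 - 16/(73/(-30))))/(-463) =-6101/33799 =-0.18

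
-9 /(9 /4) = -4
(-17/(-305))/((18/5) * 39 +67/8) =136/363011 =0.00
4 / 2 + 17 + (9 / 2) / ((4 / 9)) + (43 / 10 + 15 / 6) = 1437 / 40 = 35.92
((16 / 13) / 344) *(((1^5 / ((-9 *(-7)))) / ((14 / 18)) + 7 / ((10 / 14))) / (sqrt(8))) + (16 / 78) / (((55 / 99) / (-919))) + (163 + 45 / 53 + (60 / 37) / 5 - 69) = -244.14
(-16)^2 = 256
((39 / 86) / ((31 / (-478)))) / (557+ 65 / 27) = -251667 / 20133632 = -0.01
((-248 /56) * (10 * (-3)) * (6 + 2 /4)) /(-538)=-6045 /3766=-1.61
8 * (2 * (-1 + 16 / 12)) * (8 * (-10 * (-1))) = 1280 / 3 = 426.67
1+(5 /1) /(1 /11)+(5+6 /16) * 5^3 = 5823 /8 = 727.88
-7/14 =-0.50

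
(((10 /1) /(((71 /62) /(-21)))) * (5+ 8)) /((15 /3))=-33852 /71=-476.79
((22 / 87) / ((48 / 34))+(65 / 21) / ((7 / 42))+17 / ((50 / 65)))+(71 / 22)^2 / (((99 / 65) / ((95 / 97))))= 47.55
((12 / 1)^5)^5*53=50559994821356576868868816896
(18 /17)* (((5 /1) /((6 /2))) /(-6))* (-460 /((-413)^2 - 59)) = 230 /289867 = 0.00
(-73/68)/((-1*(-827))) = -0.00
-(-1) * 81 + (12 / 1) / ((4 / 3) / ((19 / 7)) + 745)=3442617 / 42493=81.02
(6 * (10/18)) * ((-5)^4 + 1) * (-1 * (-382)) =2391320/3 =797106.67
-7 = -7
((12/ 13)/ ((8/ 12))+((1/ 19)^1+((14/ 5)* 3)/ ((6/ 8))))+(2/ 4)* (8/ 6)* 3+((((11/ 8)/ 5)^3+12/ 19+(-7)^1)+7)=241698357/ 15808000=15.29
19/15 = 1.27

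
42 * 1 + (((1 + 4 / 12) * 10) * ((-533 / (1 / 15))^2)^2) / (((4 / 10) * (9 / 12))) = 181589759822250042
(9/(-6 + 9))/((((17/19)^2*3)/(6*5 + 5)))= 12635/289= 43.72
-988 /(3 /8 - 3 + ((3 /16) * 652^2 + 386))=-7904 /640723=-0.01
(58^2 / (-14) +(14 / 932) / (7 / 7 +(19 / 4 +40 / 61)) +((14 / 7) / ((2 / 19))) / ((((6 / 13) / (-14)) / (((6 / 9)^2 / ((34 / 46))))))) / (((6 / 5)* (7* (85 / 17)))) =-114443643184 / 8190749889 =-13.97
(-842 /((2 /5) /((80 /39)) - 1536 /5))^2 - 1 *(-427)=1638183916027 /3770082801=434.52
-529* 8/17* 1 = -4232/17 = -248.94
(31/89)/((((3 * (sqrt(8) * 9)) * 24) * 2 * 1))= 31 * sqrt(2)/461376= 0.00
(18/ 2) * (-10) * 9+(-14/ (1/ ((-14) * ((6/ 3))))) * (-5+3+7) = 1150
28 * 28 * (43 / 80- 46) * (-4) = 712852 / 5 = 142570.40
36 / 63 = 4 / 7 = 0.57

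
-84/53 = -1.58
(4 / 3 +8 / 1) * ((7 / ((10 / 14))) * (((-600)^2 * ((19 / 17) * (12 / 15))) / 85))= 100101120 / 289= 346370.66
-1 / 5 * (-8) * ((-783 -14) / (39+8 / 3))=-19128 / 625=-30.60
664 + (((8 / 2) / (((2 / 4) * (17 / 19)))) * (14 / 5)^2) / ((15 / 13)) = 4620296 / 6375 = 724.75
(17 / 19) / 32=17 / 608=0.03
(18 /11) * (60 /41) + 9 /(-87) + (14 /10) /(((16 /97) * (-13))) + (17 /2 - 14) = -52526841 /13602160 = -3.86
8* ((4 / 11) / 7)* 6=192 / 77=2.49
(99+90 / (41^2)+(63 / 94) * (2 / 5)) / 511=5605074 / 28837555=0.19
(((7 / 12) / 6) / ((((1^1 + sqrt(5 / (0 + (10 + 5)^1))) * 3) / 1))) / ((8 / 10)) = 35 / 576- 35 * sqrt(3) / 1728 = 0.03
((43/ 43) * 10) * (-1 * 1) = -10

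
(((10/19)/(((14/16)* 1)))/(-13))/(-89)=80/153881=0.00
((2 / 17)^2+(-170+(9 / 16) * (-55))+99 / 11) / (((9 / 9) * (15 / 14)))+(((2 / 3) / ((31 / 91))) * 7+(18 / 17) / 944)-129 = -933776507 / 3171486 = -294.43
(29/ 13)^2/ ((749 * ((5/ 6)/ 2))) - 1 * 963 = -609477423/ 632905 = -962.98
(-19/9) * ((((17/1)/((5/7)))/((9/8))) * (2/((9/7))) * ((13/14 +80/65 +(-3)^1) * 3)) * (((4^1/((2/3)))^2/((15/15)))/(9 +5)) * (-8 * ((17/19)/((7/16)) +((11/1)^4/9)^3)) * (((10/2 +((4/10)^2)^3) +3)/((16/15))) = -1490043642473775976768/12796875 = -116438086835557.59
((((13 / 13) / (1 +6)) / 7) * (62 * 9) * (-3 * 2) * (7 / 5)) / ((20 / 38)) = -31806 / 175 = -181.75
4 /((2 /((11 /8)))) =11 /4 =2.75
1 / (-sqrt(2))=-sqrt(2) / 2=-0.71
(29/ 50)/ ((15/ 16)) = 232/ 375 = 0.62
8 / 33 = 0.24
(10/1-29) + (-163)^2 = 26550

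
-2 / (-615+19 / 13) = 13 / 3988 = 0.00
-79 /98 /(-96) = 79 /9408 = 0.01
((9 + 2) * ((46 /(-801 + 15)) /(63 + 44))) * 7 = -1771 /42051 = -0.04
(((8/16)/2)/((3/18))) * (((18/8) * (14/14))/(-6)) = -9/16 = -0.56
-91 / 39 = -7 / 3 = -2.33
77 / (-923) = -0.08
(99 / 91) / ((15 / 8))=264 / 455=0.58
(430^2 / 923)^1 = 184900 / 923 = 200.33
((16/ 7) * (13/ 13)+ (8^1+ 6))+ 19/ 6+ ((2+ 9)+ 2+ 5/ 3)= 1433/ 42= 34.12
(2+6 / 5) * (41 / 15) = 8.75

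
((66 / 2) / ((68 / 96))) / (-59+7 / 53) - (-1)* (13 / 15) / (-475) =-2498071 / 3149250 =-0.79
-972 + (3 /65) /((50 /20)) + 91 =-286319 /325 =-880.98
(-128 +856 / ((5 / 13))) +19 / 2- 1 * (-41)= 21481 / 10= 2148.10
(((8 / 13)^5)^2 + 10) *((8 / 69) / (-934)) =-5518634641256 / 4442214182850327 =-0.00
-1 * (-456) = 456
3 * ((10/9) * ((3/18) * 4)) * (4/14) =40/63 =0.63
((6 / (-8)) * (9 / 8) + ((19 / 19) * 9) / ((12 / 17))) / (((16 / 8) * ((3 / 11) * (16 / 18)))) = 12573 / 512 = 24.56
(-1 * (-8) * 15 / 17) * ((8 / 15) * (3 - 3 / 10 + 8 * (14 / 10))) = 4448 / 85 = 52.33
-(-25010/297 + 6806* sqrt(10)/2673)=76.16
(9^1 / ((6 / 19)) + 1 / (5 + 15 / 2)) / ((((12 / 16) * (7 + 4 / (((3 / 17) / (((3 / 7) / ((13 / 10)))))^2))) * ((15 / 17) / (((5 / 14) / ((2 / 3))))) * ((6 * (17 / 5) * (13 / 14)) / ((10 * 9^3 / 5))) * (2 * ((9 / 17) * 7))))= 19895967 / 1735670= 11.46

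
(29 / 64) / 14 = 29 / 896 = 0.03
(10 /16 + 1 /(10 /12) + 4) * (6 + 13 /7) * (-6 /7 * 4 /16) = -7689 /784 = -9.81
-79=-79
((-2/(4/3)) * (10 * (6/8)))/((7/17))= -765/28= -27.32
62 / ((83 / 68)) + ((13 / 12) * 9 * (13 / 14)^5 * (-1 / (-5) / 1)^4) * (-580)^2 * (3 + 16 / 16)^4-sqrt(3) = 32346643325992 / 34874525-sqrt(3) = 927513.22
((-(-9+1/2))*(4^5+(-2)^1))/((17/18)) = 9198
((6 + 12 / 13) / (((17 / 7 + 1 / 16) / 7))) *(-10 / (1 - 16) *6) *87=6770.02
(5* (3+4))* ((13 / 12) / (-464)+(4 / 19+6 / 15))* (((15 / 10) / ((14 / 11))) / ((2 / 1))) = 3538799 / 282112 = 12.54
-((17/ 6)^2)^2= -83521/ 1296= -64.45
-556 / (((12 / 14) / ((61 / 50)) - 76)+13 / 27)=6410124 / 862553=7.43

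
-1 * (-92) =92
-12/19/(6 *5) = -2/95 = -0.02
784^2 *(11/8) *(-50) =-42257600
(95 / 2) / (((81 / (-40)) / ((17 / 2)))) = -16150 / 81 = -199.38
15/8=1.88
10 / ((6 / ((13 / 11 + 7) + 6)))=260 / 11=23.64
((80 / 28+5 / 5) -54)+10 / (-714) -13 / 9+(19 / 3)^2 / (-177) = -1403552 / 27081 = -51.83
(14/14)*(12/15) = 4/5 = 0.80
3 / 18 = 1 / 6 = 0.17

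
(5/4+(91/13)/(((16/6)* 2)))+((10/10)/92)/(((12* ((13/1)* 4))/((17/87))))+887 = 4442916365/4994496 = 889.56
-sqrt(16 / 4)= -2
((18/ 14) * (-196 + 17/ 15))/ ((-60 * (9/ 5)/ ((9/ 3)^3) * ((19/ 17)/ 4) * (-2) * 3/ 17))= -635.15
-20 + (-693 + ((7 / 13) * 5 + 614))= -96.31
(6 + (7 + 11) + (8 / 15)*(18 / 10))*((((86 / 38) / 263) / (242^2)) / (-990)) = -1118 / 301789442625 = -0.00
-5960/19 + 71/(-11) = -66909/209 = -320.14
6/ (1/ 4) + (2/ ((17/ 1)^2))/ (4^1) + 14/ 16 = 57515/ 2312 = 24.88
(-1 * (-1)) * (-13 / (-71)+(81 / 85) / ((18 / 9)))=7961 / 12070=0.66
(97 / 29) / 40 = 97 / 1160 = 0.08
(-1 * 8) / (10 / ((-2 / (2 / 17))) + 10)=-0.85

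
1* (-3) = -3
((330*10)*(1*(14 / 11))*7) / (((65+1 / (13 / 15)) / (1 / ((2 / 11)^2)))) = 1156155 / 86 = 13443.66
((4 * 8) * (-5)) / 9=-160 / 9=-17.78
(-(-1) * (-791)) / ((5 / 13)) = -2056.60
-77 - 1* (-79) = 2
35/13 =2.69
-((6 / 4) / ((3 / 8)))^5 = -1024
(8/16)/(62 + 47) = 1/218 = 0.00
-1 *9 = -9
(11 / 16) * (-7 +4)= -33 / 16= -2.06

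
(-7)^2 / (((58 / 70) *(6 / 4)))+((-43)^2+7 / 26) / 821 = 77399827 / 1857102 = 41.68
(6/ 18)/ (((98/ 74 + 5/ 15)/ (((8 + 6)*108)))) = 6993/ 23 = 304.04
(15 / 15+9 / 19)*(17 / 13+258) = 94388 / 247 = 382.14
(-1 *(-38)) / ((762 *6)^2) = 19 / 10451592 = 0.00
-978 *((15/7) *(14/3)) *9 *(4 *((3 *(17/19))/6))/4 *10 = -7481700/19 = -393773.68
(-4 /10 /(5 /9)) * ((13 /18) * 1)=-13 /25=-0.52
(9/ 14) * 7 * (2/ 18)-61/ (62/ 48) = -2897/ 62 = -46.73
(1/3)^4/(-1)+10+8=1457/81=17.99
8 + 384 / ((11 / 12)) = 4696 / 11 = 426.91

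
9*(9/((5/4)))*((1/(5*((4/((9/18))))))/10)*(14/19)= 0.12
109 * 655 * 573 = 40909335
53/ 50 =1.06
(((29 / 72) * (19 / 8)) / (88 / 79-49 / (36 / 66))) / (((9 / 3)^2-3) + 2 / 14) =-304703 / 173594784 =-0.00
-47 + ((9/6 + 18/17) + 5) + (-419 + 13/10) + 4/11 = -427087/935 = -456.78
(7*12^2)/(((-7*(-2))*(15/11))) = 264/5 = 52.80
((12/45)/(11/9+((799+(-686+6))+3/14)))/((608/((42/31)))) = 441/89380750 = 0.00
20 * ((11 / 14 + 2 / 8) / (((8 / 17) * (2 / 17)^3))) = 12110545 / 448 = 27032.47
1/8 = 0.12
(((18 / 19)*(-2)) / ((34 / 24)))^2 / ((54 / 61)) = 2.02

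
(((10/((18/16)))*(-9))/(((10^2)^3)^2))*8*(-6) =3/781250000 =0.00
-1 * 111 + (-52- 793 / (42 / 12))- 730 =-7837 / 7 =-1119.57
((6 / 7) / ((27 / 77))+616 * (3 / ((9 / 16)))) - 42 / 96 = 3287.34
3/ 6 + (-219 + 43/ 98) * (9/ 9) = -10685/ 49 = -218.06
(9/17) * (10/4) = 45/34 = 1.32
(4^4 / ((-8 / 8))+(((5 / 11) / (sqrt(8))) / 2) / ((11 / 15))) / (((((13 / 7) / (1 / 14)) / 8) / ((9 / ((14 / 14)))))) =-9216 / 13+675 * sqrt(2) / 3146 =-708.62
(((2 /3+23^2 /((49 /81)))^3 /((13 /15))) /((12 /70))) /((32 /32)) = 53225376548403125 /11798514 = 4511193235.72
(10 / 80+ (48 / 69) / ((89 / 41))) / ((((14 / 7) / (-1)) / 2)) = -7295 / 16376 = -0.45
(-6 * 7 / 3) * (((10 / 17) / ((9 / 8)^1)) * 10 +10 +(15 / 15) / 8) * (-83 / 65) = 10918733 / 39780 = 274.48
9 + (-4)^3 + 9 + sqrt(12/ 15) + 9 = -37 + 2 *sqrt(5)/ 5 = -36.11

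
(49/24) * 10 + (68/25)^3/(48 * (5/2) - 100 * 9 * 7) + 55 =7282107443/96562500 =75.41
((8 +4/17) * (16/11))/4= 560/187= 2.99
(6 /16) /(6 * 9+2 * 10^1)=3 /592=0.01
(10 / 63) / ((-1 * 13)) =-10 / 819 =-0.01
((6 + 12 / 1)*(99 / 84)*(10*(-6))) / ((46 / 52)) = -231660 / 161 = -1438.88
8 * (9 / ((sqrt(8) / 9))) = 162 * sqrt(2) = 229.10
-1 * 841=-841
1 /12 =0.08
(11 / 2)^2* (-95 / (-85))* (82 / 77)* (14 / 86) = 8569 / 1462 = 5.86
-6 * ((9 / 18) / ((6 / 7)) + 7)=-45.50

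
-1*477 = -477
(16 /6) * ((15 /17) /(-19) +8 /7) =19832 /6783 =2.92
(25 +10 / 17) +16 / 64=1757 / 68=25.84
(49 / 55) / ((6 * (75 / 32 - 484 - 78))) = -784 / 2954985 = -0.00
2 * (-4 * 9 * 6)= -432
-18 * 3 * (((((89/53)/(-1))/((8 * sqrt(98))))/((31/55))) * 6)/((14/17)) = 6740415 * sqrt(2)/644056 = 14.80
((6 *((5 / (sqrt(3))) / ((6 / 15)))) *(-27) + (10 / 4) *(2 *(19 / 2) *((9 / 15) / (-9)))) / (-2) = 586.15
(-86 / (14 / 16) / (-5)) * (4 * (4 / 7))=11008 / 245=44.93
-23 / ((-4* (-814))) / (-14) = 23 / 45584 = 0.00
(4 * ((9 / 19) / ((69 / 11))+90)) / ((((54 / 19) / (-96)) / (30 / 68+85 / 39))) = -1459055200 / 45747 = -31894.01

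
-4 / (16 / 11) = -11 / 4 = -2.75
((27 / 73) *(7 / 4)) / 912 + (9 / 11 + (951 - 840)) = 109185333 / 976448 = 111.82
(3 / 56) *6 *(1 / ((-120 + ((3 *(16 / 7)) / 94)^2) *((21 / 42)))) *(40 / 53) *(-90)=10437525 / 28682593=0.36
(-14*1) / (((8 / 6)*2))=-21 / 4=-5.25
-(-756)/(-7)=-108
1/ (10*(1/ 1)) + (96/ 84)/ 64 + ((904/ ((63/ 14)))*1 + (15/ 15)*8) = 526697/ 2520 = 209.01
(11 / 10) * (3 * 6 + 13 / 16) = 3311 / 160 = 20.69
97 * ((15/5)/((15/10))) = 194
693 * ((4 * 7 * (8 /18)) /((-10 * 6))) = -2156 /15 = -143.73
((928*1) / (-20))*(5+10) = -696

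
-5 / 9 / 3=-5 / 27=-0.19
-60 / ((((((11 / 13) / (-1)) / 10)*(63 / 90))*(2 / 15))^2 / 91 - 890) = 74148750000 / 1099873124153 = 0.07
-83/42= -1.98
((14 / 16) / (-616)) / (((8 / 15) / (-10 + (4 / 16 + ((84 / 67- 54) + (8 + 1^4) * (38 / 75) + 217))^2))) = -3847864669587 / 50564096000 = -76.10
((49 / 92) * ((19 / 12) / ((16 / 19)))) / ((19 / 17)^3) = 240737 / 335616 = 0.72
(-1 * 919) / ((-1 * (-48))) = -919 / 48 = -19.15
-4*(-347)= 1388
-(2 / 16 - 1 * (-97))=-777 / 8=-97.12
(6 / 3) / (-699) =-2 / 699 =-0.00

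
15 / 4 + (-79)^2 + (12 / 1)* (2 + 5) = 25315 / 4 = 6328.75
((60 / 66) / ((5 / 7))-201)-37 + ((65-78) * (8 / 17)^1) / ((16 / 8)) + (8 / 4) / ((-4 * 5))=-448587 / 1870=-239.89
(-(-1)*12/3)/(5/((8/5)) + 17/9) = 288/361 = 0.80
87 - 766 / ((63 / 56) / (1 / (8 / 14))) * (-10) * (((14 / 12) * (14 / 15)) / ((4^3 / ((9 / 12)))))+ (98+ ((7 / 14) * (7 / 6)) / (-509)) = 148224877 / 439776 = 337.05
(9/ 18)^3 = 1/ 8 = 0.12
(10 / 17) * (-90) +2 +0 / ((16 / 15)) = -866 / 17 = -50.94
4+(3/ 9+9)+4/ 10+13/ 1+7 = 33.73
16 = 16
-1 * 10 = -10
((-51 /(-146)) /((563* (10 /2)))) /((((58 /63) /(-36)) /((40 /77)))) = -33048 /13110581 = -0.00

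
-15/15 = -1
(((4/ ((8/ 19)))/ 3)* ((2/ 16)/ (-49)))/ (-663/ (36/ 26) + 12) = 19/ 1097992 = 0.00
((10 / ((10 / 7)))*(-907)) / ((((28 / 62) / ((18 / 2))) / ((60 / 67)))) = -113307.31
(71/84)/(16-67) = -71/4284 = -0.02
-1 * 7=-7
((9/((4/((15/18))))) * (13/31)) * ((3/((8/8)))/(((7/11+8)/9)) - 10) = -25467/4712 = -5.40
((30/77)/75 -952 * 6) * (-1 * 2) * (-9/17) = -39584124/6545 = -6047.99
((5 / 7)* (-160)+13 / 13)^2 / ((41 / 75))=47163675 / 2009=23476.19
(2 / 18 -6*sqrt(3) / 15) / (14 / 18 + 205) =1 / 1852 -9*sqrt(3) / 4630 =-0.00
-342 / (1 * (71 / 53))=-18126 / 71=-255.30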